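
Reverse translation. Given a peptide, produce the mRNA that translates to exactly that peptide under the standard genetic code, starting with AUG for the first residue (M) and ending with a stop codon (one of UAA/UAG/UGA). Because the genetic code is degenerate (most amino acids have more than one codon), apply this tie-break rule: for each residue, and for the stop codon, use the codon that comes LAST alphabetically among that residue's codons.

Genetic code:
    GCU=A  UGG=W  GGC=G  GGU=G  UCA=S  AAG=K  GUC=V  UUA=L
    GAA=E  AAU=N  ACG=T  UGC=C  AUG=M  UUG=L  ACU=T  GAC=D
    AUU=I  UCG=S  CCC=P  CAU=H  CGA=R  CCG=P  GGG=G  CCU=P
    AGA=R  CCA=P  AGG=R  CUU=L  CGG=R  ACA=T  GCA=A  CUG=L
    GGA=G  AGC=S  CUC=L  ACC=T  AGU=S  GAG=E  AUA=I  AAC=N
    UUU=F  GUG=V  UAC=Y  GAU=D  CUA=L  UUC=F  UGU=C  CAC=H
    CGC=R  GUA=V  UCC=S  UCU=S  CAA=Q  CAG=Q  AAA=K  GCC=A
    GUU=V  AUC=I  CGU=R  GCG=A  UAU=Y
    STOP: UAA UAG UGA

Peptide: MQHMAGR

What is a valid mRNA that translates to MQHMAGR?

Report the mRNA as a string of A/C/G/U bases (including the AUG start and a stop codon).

Answer: mRNA: AUGCAGCAUAUGGCUGGUCGUUGA

Derivation:
residue 1: M -> AUG (start codon)
residue 2: Q codons sorted = CAA,CAG -> pick last = CAG
residue 3: H codons sorted = CAC,CAU -> pick last = CAU
residue 4: M -> AUG (only codon)
residue 5: A codons sorted = GCA,GCC,GCG,GCU -> pick last = GCU
residue 6: G codons sorted = GGA,GGC,GGG,GGU -> pick last = GGU
residue 7: R codons sorted = AGA,AGG,CGA,CGC,CGG,CGU -> pick last = CGU
terminator: stop codons sorted = UAA,UAG,UGA -> pick last = UGA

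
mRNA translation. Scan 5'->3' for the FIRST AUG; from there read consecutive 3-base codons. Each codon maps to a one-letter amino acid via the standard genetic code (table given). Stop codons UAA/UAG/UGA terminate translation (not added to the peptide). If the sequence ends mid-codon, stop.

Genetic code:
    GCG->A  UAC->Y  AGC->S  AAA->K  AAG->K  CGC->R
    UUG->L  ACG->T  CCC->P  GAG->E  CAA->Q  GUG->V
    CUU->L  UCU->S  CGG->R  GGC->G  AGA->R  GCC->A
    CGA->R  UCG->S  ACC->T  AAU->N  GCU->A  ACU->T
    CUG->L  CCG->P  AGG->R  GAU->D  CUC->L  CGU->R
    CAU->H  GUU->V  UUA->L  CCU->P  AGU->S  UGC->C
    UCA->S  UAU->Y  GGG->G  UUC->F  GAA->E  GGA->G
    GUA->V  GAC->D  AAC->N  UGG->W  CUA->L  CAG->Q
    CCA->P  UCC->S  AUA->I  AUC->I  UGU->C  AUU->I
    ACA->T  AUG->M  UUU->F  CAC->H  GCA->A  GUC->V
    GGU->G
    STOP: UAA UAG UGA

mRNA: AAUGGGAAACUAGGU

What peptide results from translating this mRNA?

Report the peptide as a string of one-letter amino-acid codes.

start AUG at pos 1
pos 1: AUG -> M; peptide=M
pos 4: GGA -> G; peptide=MG
pos 7: AAC -> N; peptide=MGN
pos 10: UAG -> STOP

Answer: MGN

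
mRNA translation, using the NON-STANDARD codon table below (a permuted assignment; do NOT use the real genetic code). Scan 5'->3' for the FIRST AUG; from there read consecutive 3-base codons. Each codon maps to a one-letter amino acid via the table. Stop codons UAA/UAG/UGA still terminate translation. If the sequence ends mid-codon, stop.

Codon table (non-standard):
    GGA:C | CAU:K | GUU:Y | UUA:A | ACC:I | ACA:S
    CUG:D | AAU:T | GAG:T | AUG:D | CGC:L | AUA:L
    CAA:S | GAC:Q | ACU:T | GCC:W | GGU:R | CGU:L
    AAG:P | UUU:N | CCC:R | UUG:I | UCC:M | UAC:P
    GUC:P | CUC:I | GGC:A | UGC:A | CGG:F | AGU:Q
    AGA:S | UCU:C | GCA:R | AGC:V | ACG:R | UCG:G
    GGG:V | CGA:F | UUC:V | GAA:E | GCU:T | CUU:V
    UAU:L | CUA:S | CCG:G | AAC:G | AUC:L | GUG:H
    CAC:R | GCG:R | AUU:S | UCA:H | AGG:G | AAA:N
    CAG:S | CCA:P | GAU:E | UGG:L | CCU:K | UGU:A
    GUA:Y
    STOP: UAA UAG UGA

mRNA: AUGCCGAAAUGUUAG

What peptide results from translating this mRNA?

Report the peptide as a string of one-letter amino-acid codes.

Answer: DGNA

Derivation:
start AUG at pos 0
pos 0: AUG -> D; peptide=D
pos 3: CCG -> G; peptide=DG
pos 6: AAA -> N; peptide=DGN
pos 9: UGU -> A; peptide=DGNA
pos 12: UAG -> STOP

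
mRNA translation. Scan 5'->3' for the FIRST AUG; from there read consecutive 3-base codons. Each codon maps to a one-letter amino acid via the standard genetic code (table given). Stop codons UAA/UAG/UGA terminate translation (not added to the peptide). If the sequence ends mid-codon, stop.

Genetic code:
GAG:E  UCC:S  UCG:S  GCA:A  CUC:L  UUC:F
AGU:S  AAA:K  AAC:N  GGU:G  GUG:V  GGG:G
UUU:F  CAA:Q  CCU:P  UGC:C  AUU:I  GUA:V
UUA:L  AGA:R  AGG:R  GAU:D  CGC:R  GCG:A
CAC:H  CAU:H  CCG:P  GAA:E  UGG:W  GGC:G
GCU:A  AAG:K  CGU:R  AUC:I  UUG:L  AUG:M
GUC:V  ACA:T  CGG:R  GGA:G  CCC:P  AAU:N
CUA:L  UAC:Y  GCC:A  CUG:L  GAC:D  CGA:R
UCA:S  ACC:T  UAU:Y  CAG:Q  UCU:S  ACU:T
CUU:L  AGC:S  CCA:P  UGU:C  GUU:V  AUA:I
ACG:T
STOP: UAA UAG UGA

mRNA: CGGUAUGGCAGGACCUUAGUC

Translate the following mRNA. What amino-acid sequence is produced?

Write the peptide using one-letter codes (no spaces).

start AUG at pos 4
pos 4: AUG -> M; peptide=M
pos 7: GCA -> A; peptide=MA
pos 10: GGA -> G; peptide=MAG
pos 13: CCU -> P; peptide=MAGP
pos 16: UAG -> STOP

Answer: MAGP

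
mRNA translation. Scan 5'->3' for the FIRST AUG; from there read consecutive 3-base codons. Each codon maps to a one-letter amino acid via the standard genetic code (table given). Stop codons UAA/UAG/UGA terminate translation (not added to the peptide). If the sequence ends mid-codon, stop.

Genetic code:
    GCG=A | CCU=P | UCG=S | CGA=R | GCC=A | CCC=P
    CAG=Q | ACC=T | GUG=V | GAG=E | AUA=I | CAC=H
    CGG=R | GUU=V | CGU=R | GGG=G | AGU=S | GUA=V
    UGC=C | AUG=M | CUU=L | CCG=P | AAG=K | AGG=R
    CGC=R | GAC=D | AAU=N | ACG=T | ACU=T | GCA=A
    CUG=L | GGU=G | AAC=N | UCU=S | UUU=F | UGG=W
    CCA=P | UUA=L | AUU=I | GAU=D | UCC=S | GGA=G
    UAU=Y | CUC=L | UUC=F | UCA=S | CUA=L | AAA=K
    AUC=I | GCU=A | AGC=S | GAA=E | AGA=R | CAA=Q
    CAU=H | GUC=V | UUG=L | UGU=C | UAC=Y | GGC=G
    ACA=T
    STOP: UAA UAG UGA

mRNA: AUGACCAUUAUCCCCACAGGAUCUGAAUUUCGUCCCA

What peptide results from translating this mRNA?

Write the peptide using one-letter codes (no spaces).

start AUG at pos 0
pos 0: AUG -> M; peptide=M
pos 3: ACC -> T; peptide=MT
pos 6: AUU -> I; peptide=MTI
pos 9: AUC -> I; peptide=MTII
pos 12: CCC -> P; peptide=MTIIP
pos 15: ACA -> T; peptide=MTIIPT
pos 18: GGA -> G; peptide=MTIIPTG
pos 21: UCU -> S; peptide=MTIIPTGS
pos 24: GAA -> E; peptide=MTIIPTGSE
pos 27: UUU -> F; peptide=MTIIPTGSEF
pos 30: CGU -> R; peptide=MTIIPTGSEFR
pos 33: CCC -> P; peptide=MTIIPTGSEFRP
pos 36: only 1 nt remain (<3), stop (end of mRNA)

Answer: MTIIPTGSEFRP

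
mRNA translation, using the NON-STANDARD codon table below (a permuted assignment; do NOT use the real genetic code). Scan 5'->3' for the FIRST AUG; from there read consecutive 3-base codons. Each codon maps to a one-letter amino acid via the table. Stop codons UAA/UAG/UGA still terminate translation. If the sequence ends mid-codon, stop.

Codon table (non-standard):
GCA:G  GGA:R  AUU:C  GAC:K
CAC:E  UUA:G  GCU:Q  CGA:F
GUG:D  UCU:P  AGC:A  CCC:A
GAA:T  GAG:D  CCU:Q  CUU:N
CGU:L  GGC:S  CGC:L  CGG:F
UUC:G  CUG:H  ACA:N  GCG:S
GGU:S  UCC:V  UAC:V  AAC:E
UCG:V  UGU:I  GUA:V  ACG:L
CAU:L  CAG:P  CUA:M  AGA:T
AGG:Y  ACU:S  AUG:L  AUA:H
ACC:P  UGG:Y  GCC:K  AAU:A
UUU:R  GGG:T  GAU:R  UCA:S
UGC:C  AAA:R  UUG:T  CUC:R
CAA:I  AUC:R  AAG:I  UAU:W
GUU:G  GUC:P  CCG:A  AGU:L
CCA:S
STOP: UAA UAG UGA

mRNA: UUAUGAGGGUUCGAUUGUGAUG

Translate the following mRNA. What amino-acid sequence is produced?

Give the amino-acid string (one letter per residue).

start AUG at pos 2
pos 2: AUG -> L; peptide=L
pos 5: AGG -> Y; peptide=LY
pos 8: GUU -> G; peptide=LYG
pos 11: CGA -> F; peptide=LYGF
pos 14: UUG -> T; peptide=LYGFT
pos 17: UGA -> STOP

Answer: LYGFT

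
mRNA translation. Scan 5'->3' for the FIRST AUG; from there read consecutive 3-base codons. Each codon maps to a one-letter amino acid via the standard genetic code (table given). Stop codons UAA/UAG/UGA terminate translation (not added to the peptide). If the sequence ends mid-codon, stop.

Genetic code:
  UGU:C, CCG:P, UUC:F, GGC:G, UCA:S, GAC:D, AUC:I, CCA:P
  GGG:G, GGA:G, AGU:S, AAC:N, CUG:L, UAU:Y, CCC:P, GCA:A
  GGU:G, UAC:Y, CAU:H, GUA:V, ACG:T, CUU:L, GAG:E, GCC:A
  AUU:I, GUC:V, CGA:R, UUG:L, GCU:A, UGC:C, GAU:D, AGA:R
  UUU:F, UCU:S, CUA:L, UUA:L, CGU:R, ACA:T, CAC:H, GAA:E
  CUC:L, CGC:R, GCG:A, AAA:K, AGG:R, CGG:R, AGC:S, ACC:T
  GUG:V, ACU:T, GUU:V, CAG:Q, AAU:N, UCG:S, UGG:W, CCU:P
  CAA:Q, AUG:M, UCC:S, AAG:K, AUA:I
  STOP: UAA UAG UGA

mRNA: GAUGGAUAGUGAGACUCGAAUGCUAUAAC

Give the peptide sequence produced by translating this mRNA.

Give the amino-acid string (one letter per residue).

Answer: MDSETRML

Derivation:
start AUG at pos 1
pos 1: AUG -> M; peptide=M
pos 4: GAU -> D; peptide=MD
pos 7: AGU -> S; peptide=MDS
pos 10: GAG -> E; peptide=MDSE
pos 13: ACU -> T; peptide=MDSET
pos 16: CGA -> R; peptide=MDSETR
pos 19: AUG -> M; peptide=MDSETRM
pos 22: CUA -> L; peptide=MDSETRML
pos 25: UAA -> STOP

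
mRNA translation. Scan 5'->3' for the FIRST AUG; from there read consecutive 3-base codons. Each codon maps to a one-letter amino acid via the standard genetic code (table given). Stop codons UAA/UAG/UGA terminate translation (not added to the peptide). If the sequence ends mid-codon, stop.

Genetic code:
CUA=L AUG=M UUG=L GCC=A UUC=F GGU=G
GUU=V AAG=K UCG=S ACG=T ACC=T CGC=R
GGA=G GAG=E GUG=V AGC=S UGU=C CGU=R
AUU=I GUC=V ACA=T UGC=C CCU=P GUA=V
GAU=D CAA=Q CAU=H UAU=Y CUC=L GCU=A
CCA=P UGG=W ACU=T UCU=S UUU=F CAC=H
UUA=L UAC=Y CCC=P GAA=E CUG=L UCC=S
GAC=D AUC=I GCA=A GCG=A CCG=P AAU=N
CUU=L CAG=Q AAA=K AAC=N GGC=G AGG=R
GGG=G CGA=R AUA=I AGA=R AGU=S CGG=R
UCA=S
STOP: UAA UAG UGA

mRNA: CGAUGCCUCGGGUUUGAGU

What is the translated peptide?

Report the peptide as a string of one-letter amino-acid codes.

start AUG at pos 2
pos 2: AUG -> M; peptide=M
pos 5: CCU -> P; peptide=MP
pos 8: CGG -> R; peptide=MPR
pos 11: GUU -> V; peptide=MPRV
pos 14: UGA -> STOP

Answer: MPRV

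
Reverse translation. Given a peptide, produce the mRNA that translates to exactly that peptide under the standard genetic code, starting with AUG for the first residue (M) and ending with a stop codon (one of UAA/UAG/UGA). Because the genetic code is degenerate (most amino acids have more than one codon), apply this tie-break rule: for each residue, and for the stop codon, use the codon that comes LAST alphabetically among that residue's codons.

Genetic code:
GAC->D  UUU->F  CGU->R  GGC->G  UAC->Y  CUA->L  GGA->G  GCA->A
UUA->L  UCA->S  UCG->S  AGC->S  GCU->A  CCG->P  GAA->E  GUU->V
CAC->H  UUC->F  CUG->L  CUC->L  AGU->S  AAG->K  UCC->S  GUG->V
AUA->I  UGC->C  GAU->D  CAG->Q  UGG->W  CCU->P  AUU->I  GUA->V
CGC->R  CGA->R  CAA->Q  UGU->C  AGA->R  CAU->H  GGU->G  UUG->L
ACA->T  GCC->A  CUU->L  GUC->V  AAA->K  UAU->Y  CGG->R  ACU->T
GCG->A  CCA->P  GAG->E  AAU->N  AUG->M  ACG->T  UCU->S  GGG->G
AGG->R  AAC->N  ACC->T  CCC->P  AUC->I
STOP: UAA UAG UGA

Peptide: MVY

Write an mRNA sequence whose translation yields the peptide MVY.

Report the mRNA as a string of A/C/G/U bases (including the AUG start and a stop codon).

residue 1: M -> AUG (start codon)
residue 2: V codons sorted = GUA,GUC,GUG,GUU -> pick last = GUU
residue 3: Y codons sorted = UAC,UAU -> pick last = UAU
terminator: stop codons sorted = UAA,UAG,UGA -> pick last = UGA

Answer: mRNA: AUGGUUUAUUGA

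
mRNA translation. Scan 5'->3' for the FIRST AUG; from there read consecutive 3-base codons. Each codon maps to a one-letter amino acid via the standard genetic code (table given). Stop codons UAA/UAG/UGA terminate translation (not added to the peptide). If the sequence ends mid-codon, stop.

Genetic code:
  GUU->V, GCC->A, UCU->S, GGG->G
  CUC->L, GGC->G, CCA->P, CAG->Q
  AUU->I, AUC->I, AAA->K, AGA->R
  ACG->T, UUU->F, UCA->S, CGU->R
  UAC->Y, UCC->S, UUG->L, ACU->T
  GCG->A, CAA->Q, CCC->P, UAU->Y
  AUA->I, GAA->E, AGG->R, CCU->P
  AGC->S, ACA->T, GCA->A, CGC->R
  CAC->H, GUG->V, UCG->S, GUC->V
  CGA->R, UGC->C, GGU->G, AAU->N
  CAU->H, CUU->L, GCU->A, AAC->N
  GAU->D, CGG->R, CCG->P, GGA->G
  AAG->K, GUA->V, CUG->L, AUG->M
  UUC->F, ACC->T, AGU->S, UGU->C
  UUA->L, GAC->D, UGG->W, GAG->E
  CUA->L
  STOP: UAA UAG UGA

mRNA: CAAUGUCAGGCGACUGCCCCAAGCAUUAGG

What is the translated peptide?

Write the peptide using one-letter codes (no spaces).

Answer: MSGDCPKH

Derivation:
start AUG at pos 2
pos 2: AUG -> M; peptide=M
pos 5: UCA -> S; peptide=MS
pos 8: GGC -> G; peptide=MSG
pos 11: GAC -> D; peptide=MSGD
pos 14: UGC -> C; peptide=MSGDC
pos 17: CCC -> P; peptide=MSGDCP
pos 20: AAG -> K; peptide=MSGDCPK
pos 23: CAU -> H; peptide=MSGDCPKH
pos 26: UAG -> STOP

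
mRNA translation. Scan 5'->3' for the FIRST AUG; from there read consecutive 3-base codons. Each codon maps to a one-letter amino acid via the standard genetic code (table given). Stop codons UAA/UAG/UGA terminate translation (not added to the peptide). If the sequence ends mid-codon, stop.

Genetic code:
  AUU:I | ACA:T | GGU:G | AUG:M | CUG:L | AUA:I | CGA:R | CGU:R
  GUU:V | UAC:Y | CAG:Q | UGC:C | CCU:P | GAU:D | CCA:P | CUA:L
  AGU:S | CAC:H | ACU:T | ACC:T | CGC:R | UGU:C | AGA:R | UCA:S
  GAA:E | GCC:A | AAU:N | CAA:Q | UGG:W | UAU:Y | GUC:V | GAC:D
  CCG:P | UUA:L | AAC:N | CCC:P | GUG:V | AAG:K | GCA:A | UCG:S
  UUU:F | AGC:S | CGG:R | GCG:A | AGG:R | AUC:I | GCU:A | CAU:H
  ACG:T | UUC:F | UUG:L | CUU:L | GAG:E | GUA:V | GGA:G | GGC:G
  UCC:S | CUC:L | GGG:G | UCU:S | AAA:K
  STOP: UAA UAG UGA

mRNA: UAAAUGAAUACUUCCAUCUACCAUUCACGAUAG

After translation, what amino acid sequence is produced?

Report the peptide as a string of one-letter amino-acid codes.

Answer: MNTSIYHSR

Derivation:
start AUG at pos 3
pos 3: AUG -> M; peptide=M
pos 6: AAU -> N; peptide=MN
pos 9: ACU -> T; peptide=MNT
pos 12: UCC -> S; peptide=MNTS
pos 15: AUC -> I; peptide=MNTSI
pos 18: UAC -> Y; peptide=MNTSIY
pos 21: CAU -> H; peptide=MNTSIYH
pos 24: UCA -> S; peptide=MNTSIYHS
pos 27: CGA -> R; peptide=MNTSIYHSR
pos 30: UAG -> STOP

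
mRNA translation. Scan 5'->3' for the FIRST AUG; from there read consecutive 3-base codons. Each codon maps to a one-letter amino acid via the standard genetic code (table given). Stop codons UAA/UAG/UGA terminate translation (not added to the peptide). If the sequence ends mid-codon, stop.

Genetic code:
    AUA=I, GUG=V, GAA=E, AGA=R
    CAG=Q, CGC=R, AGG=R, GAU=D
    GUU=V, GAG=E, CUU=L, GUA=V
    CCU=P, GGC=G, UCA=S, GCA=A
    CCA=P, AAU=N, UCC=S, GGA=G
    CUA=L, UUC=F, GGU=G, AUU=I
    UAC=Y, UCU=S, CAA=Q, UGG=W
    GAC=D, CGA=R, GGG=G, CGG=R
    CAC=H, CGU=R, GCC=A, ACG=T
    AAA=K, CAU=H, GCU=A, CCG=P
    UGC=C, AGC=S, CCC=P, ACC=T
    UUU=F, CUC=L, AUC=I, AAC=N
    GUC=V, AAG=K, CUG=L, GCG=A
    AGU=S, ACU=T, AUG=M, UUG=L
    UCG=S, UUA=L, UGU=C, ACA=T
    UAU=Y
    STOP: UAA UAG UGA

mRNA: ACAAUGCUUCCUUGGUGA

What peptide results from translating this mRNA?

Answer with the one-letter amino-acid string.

start AUG at pos 3
pos 3: AUG -> M; peptide=M
pos 6: CUU -> L; peptide=ML
pos 9: CCU -> P; peptide=MLP
pos 12: UGG -> W; peptide=MLPW
pos 15: UGA -> STOP

Answer: MLPW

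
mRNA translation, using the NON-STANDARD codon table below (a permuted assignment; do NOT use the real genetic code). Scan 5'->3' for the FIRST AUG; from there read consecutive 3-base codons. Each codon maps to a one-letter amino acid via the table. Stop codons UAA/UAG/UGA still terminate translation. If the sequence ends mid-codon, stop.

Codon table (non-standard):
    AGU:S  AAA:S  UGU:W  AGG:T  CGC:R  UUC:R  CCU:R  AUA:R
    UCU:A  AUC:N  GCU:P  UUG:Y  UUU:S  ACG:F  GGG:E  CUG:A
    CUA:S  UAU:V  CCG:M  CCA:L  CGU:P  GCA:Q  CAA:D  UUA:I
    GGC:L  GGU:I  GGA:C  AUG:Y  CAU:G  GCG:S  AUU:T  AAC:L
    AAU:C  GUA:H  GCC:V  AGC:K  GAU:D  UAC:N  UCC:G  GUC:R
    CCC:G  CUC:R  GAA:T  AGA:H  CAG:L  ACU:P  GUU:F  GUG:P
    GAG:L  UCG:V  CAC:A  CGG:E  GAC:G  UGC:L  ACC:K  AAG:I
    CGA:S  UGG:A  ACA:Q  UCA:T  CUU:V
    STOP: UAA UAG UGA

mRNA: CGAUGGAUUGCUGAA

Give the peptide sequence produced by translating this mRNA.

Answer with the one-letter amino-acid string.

Answer: YDL

Derivation:
start AUG at pos 2
pos 2: AUG -> Y; peptide=Y
pos 5: GAU -> D; peptide=YD
pos 8: UGC -> L; peptide=YDL
pos 11: UGA -> STOP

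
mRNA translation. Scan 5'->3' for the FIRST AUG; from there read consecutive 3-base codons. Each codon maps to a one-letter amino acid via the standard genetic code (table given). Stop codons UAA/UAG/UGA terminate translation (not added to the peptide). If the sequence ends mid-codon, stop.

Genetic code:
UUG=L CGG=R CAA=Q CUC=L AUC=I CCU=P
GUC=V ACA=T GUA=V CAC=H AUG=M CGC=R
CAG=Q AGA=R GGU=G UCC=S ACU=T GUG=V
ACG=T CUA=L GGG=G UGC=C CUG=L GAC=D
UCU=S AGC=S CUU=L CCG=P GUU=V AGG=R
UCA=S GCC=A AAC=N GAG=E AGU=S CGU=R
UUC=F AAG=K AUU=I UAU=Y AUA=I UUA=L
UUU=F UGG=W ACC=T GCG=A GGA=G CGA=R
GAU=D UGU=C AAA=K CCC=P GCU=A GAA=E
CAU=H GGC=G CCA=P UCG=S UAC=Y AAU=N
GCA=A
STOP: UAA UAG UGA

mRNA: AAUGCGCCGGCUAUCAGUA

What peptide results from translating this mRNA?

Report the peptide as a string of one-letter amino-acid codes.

start AUG at pos 1
pos 1: AUG -> M; peptide=M
pos 4: CGC -> R; peptide=MR
pos 7: CGG -> R; peptide=MRR
pos 10: CUA -> L; peptide=MRRL
pos 13: UCA -> S; peptide=MRRLS
pos 16: GUA -> V; peptide=MRRLSV
pos 19: only 0 nt remain (<3), stop (end of mRNA)

Answer: MRRLSV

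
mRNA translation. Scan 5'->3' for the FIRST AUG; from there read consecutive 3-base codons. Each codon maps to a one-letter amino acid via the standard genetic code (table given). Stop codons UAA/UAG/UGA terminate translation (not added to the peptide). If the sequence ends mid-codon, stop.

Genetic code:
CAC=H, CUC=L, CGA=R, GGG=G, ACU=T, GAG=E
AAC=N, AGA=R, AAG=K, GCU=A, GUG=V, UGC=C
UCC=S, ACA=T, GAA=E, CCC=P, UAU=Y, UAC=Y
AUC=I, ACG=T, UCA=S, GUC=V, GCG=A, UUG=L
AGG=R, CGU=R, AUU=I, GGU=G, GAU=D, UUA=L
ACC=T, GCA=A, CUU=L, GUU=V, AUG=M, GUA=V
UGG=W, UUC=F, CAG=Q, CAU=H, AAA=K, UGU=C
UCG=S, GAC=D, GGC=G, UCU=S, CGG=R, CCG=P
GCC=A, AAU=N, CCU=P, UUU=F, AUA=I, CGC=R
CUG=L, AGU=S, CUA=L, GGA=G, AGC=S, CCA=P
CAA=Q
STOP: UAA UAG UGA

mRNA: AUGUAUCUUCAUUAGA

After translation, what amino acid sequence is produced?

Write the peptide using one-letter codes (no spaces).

Answer: MYLH

Derivation:
start AUG at pos 0
pos 0: AUG -> M; peptide=M
pos 3: UAU -> Y; peptide=MY
pos 6: CUU -> L; peptide=MYL
pos 9: CAU -> H; peptide=MYLH
pos 12: UAG -> STOP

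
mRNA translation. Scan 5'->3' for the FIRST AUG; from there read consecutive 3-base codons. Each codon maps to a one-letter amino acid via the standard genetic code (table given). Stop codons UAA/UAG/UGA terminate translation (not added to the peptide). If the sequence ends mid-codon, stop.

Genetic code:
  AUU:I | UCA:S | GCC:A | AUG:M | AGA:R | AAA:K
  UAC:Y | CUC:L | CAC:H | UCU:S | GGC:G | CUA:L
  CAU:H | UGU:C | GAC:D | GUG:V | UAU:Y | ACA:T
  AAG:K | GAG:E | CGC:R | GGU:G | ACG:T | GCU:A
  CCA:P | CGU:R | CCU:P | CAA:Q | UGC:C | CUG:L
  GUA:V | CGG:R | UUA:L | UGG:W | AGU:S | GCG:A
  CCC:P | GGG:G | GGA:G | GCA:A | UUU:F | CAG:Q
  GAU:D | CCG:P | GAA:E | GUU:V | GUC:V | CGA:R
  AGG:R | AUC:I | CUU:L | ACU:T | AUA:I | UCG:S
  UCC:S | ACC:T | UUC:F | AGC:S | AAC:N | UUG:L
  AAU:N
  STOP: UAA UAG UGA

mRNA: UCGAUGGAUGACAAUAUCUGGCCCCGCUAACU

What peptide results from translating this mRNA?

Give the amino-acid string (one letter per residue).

Answer: MDDNIWPR

Derivation:
start AUG at pos 3
pos 3: AUG -> M; peptide=M
pos 6: GAU -> D; peptide=MD
pos 9: GAC -> D; peptide=MDD
pos 12: AAU -> N; peptide=MDDN
pos 15: AUC -> I; peptide=MDDNI
pos 18: UGG -> W; peptide=MDDNIW
pos 21: CCC -> P; peptide=MDDNIWP
pos 24: CGC -> R; peptide=MDDNIWPR
pos 27: UAA -> STOP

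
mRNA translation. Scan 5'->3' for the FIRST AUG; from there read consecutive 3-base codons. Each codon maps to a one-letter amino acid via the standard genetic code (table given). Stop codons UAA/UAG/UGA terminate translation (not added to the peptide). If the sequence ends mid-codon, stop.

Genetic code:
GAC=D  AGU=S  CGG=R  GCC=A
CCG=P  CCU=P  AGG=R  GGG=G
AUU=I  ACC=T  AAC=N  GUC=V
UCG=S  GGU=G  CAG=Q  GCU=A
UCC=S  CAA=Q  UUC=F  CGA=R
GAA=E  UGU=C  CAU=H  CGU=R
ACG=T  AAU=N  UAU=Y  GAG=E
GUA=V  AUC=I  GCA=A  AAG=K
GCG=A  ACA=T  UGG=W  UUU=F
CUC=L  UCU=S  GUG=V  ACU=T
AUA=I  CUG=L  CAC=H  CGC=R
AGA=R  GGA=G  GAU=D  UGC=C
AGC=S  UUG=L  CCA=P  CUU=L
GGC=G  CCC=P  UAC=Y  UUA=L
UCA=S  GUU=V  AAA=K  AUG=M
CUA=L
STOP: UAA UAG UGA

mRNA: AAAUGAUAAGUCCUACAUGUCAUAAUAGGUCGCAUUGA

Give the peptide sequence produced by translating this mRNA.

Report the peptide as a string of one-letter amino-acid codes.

Answer: MISPTCHNRSH

Derivation:
start AUG at pos 2
pos 2: AUG -> M; peptide=M
pos 5: AUA -> I; peptide=MI
pos 8: AGU -> S; peptide=MIS
pos 11: CCU -> P; peptide=MISP
pos 14: ACA -> T; peptide=MISPT
pos 17: UGU -> C; peptide=MISPTC
pos 20: CAU -> H; peptide=MISPTCH
pos 23: AAU -> N; peptide=MISPTCHN
pos 26: AGG -> R; peptide=MISPTCHNR
pos 29: UCG -> S; peptide=MISPTCHNRS
pos 32: CAU -> H; peptide=MISPTCHNRSH
pos 35: UGA -> STOP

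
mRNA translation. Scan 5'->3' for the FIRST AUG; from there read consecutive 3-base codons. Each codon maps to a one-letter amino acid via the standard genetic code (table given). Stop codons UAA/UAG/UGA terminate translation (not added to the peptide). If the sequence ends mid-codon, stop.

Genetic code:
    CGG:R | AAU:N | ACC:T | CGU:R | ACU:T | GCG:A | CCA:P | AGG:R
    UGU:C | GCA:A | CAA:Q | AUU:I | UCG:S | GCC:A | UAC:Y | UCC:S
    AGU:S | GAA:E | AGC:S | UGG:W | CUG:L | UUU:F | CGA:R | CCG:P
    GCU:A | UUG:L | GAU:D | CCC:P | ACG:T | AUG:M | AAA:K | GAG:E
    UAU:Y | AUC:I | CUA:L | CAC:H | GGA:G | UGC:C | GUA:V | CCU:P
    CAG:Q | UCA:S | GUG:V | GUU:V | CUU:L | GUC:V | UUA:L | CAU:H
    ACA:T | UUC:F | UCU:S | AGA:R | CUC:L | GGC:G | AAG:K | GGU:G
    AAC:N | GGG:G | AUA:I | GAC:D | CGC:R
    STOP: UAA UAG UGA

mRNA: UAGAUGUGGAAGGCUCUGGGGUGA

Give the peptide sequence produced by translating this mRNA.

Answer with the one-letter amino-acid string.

Answer: MWKALG

Derivation:
start AUG at pos 3
pos 3: AUG -> M; peptide=M
pos 6: UGG -> W; peptide=MW
pos 9: AAG -> K; peptide=MWK
pos 12: GCU -> A; peptide=MWKA
pos 15: CUG -> L; peptide=MWKAL
pos 18: GGG -> G; peptide=MWKALG
pos 21: UGA -> STOP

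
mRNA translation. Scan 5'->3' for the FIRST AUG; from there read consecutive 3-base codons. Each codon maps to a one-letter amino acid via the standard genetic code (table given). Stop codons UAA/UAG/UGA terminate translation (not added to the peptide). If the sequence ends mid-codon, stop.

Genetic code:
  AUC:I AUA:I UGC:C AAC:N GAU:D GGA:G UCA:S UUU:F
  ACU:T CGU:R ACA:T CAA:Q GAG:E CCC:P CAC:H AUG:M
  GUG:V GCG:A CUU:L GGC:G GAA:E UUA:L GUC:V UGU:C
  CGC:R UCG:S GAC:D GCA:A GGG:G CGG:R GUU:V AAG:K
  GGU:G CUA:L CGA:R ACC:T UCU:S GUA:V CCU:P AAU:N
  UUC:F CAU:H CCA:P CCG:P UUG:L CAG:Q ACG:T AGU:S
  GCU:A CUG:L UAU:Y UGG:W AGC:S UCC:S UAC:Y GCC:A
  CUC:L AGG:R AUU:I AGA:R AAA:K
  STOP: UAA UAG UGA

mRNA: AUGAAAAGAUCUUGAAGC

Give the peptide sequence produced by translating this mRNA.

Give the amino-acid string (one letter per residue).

start AUG at pos 0
pos 0: AUG -> M; peptide=M
pos 3: AAA -> K; peptide=MK
pos 6: AGA -> R; peptide=MKR
pos 9: UCU -> S; peptide=MKRS
pos 12: UGA -> STOP

Answer: MKRS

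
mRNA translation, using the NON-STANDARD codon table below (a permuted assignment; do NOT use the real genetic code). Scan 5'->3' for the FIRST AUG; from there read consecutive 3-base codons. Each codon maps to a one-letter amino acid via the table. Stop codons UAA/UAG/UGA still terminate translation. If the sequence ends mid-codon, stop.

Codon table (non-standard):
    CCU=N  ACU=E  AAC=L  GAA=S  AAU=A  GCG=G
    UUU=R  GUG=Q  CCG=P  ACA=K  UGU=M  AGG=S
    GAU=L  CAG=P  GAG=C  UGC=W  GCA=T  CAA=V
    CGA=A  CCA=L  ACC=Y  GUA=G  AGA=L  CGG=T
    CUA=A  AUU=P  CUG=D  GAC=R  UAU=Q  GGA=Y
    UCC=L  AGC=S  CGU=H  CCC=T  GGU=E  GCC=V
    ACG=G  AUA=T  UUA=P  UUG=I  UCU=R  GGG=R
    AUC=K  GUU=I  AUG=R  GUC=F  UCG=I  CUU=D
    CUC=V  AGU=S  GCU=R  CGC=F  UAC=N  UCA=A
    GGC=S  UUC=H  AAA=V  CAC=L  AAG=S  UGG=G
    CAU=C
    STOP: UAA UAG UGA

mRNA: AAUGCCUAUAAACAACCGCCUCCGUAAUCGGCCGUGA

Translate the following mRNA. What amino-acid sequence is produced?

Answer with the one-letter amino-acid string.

start AUG at pos 1
pos 1: AUG -> R; peptide=R
pos 4: CCU -> N; peptide=RN
pos 7: AUA -> T; peptide=RNT
pos 10: AAC -> L; peptide=RNTL
pos 13: AAC -> L; peptide=RNTLL
pos 16: CGC -> F; peptide=RNTLLF
pos 19: CUC -> V; peptide=RNTLLFV
pos 22: CGU -> H; peptide=RNTLLFVH
pos 25: AAU -> A; peptide=RNTLLFVHA
pos 28: CGG -> T; peptide=RNTLLFVHAT
pos 31: CCG -> P; peptide=RNTLLFVHATP
pos 34: UGA -> STOP

Answer: RNTLLFVHATP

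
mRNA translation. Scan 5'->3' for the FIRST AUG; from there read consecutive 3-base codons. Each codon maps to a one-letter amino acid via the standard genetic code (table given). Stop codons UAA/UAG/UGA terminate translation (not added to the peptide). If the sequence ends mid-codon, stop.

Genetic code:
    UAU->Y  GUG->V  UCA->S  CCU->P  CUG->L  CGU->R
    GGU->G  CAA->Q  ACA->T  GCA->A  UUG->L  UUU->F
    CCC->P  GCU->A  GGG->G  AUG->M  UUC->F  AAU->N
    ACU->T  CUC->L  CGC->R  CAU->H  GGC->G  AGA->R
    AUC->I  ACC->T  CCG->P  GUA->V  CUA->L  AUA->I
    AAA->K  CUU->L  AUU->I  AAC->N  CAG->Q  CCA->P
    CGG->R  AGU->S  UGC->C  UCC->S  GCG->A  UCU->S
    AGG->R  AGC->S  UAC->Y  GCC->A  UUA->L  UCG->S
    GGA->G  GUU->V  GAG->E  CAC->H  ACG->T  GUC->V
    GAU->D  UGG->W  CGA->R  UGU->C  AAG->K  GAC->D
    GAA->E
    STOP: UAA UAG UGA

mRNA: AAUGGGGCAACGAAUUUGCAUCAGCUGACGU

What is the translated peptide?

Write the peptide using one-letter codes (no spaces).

Answer: MGQRICIS

Derivation:
start AUG at pos 1
pos 1: AUG -> M; peptide=M
pos 4: GGG -> G; peptide=MG
pos 7: CAA -> Q; peptide=MGQ
pos 10: CGA -> R; peptide=MGQR
pos 13: AUU -> I; peptide=MGQRI
pos 16: UGC -> C; peptide=MGQRIC
pos 19: AUC -> I; peptide=MGQRICI
pos 22: AGC -> S; peptide=MGQRICIS
pos 25: UGA -> STOP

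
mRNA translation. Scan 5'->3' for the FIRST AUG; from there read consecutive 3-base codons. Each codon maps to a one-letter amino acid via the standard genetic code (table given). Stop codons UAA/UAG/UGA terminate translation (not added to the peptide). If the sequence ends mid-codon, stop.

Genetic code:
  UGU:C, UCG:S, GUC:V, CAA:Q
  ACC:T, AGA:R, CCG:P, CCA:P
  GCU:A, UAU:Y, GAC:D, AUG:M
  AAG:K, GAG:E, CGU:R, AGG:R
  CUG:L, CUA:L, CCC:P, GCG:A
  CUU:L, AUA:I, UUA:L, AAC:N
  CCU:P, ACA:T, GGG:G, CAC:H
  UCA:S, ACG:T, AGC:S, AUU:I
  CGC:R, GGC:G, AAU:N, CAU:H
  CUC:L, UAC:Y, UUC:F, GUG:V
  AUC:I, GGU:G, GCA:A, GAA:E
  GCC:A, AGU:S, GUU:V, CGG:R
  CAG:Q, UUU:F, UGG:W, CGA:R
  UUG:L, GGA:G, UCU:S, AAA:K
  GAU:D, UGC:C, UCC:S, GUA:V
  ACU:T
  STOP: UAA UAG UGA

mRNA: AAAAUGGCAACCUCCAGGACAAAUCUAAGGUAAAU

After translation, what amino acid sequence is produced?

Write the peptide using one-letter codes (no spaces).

Answer: MATSRTNLR

Derivation:
start AUG at pos 3
pos 3: AUG -> M; peptide=M
pos 6: GCA -> A; peptide=MA
pos 9: ACC -> T; peptide=MAT
pos 12: UCC -> S; peptide=MATS
pos 15: AGG -> R; peptide=MATSR
pos 18: ACA -> T; peptide=MATSRT
pos 21: AAU -> N; peptide=MATSRTN
pos 24: CUA -> L; peptide=MATSRTNL
pos 27: AGG -> R; peptide=MATSRTNLR
pos 30: UAA -> STOP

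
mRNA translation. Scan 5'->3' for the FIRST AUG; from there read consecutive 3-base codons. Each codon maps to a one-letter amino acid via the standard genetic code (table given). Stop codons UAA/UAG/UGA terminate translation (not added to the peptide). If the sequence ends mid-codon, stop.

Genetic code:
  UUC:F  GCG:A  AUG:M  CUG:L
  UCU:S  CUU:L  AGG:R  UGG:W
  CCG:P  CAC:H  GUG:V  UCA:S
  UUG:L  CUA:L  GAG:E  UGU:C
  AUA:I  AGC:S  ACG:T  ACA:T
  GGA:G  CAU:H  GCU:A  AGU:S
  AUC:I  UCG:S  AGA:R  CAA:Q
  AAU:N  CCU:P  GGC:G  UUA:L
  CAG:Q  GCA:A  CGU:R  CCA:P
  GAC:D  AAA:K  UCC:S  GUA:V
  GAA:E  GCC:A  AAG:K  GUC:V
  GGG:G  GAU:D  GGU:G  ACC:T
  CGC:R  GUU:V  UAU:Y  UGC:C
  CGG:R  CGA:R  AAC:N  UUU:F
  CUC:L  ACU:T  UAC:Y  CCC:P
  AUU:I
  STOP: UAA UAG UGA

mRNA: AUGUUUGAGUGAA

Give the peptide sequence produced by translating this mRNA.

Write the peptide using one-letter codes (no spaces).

start AUG at pos 0
pos 0: AUG -> M; peptide=M
pos 3: UUU -> F; peptide=MF
pos 6: GAG -> E; peptide=MFE
pos 9: UGA -> STOP

Answer: MFE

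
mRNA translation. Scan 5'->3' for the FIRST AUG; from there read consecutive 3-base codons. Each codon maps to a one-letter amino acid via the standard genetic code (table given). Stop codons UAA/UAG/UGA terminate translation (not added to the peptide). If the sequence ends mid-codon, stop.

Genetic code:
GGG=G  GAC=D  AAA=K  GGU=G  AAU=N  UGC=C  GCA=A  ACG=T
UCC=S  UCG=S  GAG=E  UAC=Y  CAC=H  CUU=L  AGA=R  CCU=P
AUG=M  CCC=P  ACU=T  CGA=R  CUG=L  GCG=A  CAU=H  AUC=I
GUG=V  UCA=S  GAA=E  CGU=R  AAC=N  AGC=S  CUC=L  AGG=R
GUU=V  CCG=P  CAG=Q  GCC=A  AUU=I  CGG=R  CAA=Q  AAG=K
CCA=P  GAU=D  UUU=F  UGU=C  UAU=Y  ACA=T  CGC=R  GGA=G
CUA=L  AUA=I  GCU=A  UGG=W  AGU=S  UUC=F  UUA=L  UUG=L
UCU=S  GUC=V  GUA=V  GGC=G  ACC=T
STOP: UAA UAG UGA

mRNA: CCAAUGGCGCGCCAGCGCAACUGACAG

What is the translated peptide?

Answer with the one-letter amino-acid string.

start AUG at pos 3
pos 3: AUG -> M; peptide=M
pos 6: GCG -> A; peptide=MA
pos 9: CGC -> R; peptide=MAR
pos 12: CAG -> Q; peptide=MARQ
pos 15: CGC -> R; peptide=MARQR
pos 18: AAC -> N; peptide=MARQRN
pos 21: UGA -> STOP

Answer: MARQRN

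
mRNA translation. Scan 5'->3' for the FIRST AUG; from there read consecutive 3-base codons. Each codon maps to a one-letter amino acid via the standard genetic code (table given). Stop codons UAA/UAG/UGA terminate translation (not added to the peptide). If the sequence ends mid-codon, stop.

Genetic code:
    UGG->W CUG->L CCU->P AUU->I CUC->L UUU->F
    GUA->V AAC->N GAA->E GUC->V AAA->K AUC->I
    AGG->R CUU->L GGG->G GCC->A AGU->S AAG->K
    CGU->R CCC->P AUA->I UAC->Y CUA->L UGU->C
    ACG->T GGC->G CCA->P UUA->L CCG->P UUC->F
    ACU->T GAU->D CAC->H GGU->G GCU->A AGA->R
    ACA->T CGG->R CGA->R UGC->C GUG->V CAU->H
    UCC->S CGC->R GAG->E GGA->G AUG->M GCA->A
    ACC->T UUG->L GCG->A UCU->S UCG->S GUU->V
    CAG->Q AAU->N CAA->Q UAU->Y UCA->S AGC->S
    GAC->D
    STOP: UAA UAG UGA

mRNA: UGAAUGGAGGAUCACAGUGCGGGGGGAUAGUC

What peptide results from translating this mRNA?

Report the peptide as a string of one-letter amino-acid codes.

Answer: MEDHSAGG

Derivation:
start AUG at pos 3
pos 3: AUG -> M; peptide=M
pos 6: GAG -> E; peptide=ME
pos 9: GAU -> D; peptide=MED
pos 12: CAC -> H; peptide=MEDH
pos 15: AGU -> S; peptide=MEDHS
pos 18: GCG -> A; peptide=MEDHSA
pos 21: GGG -> G; peptide=MEDHSAG
pos 24: GGA -> G; peptide=MEDHSAGG
pos 27: UAG -> STOP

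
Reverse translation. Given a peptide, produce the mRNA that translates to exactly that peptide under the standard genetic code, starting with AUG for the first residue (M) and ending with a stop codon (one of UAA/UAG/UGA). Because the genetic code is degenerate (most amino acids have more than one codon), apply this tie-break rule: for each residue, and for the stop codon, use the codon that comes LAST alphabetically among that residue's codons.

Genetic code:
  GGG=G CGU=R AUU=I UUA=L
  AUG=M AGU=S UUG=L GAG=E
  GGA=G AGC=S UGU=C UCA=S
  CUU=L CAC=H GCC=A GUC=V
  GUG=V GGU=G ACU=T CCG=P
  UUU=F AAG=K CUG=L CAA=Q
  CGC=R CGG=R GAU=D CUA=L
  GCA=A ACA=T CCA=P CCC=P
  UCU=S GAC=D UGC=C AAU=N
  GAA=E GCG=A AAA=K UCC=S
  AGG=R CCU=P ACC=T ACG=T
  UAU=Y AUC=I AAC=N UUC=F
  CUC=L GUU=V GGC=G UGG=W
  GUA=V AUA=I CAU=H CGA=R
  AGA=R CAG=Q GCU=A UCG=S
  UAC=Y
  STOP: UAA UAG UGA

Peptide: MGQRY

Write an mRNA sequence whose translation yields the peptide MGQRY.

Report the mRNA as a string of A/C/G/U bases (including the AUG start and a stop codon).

Answer: mRNA: AUGGGUCAGCGUUAUUGA

Derivation:
residue 1: M -> AUG (start codon)
residue 2: G codons sorted = GGA,GGC,GGG,GGU -> pick last = GGU
residue 3: Q codons sorted = CAA,CAG -> pick last = CAG
residue 4: R codons sorted = AGA,AGG,CGA,CGC,CGG,CGU -> pick last = CGU
residue 5: Y codons sorted = UAC,UAU -> pick last = UAU
terminator: stop codons sorted = UAA,UAG,UGA -> pick last = UGA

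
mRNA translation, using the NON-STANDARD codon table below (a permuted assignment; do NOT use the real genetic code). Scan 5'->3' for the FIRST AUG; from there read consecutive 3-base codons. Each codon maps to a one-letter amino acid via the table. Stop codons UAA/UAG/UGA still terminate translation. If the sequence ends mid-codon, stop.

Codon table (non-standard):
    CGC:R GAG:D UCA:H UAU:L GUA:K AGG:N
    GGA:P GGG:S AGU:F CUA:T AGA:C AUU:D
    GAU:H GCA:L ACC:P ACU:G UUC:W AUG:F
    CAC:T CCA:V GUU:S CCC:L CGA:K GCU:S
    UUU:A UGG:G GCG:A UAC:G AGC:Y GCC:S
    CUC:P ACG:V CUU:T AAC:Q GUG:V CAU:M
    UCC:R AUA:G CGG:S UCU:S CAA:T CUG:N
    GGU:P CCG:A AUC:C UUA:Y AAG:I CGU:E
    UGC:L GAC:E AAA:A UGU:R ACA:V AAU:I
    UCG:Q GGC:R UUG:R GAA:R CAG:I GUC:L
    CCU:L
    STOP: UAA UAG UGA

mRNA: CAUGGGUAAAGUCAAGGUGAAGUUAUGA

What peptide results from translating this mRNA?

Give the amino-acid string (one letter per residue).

start AUG at pos 1
pos 1: AUG -> F; peptide=F
pos 4: GGU -> P; peptide=FP
pos 7: AAA -> A; peptide=FPA
pos 10: GUC -> L; peptide=FPAL
pos 13: AAG -> I; peptide=FPALI
pos 16: GUG -> V; peptide=FPALIV
pos 19: AAG -> I; peptide=FPALIVI
pos 22: UUA -> Y; peptide=FPALIVIY
pos 25: UGA -> STOP

Answer: FPALIVIY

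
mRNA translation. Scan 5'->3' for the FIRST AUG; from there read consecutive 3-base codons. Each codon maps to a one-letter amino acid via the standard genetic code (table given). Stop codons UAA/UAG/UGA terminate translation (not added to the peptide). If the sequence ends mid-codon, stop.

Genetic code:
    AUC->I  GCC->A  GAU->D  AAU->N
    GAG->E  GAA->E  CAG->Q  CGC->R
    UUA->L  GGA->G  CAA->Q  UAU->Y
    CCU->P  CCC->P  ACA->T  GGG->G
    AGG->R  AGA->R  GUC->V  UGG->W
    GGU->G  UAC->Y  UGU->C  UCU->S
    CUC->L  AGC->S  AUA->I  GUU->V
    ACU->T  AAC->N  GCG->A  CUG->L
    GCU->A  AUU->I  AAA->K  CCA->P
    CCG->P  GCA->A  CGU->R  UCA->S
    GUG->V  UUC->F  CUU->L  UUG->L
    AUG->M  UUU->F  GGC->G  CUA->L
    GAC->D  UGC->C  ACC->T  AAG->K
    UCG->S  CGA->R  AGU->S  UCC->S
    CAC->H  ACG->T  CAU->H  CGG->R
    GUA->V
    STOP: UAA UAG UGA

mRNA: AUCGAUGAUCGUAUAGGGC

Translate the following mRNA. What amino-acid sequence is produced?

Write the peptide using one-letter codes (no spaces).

start AUG at pos 4
pos 4: AUG -> M; peptide=M
pos 7: AUC -> I; peptide=MI
pos 10: GUA -> V; peptide=MIV
pos 13: UAG -> STOP

Answer: MIV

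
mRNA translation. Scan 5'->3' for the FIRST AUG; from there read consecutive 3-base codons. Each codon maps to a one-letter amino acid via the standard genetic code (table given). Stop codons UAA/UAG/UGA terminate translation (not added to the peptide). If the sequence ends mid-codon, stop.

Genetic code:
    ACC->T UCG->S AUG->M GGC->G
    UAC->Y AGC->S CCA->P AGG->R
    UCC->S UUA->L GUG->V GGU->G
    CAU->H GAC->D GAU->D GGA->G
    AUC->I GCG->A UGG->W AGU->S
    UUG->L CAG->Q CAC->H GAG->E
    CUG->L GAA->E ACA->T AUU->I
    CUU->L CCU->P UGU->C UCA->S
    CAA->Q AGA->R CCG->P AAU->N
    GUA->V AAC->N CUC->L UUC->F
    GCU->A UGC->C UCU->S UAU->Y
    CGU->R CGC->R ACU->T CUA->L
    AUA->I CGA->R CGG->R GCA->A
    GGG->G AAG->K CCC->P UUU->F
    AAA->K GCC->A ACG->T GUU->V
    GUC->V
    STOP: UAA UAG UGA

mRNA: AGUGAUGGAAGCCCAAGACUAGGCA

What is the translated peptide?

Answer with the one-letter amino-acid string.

start AUG at pos 4
pos 4: AUG -> M; peptide=M
pos 7: GAA -> E; peptide=ME
pos 10: GCC -> A; peptide=MEA
pos 13: CAA -> Q; peptide=MEAQ
pos 16: GAC -> D; peptide=MEAQD
pos 19: UAG -> STOP

Answer: MEAQD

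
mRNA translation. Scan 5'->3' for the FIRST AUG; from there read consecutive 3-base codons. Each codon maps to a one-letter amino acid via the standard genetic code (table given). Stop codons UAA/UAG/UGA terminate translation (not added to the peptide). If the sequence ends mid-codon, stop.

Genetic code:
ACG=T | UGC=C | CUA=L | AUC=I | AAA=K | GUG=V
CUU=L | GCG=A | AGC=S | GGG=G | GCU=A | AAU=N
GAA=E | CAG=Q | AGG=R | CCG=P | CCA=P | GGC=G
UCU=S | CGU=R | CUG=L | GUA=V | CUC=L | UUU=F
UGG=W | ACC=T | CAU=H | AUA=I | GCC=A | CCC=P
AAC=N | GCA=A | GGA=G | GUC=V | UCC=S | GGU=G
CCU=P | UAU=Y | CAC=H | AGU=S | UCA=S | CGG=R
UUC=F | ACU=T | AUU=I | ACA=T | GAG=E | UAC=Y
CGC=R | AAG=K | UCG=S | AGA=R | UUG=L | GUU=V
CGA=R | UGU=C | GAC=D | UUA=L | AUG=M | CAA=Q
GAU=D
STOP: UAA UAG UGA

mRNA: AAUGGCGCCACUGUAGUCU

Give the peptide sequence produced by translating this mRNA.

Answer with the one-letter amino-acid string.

start AUG at pos 1
pos 1: AUG -> M; peptide=M
pos 4: GCG -> A; peptide=MA
pos 7: CCA -> P; peptide=MAP
pos 10: CUG -> L; peptide=MAPL
pos 13: UAG -> STOP

Answer: MAPL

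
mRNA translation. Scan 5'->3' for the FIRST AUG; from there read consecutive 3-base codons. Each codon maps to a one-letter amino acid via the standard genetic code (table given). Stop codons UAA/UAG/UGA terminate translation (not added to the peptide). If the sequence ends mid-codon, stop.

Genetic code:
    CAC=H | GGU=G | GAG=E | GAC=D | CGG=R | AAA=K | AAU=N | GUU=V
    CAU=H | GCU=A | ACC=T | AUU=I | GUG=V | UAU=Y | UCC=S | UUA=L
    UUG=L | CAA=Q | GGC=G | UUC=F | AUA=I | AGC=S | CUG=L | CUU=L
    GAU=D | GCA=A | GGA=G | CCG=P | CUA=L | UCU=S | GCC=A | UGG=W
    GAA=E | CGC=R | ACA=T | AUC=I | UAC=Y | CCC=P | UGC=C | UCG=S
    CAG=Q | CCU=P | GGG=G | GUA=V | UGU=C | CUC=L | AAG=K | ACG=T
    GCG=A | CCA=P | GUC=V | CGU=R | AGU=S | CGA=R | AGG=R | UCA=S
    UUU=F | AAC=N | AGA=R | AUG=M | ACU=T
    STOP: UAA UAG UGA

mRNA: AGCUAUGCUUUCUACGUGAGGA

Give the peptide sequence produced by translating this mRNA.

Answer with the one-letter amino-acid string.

Answer: MLST

Derivation:
start AUG at pos 4
pos 4: AUG -> M; peptide=M
pos 7: CUU -> L; peptide=ML
pos 10: UCU -> S; peptide=MLS
pos 13: ACG -> T; peptide=MLST
pos 16: UGA -> STOP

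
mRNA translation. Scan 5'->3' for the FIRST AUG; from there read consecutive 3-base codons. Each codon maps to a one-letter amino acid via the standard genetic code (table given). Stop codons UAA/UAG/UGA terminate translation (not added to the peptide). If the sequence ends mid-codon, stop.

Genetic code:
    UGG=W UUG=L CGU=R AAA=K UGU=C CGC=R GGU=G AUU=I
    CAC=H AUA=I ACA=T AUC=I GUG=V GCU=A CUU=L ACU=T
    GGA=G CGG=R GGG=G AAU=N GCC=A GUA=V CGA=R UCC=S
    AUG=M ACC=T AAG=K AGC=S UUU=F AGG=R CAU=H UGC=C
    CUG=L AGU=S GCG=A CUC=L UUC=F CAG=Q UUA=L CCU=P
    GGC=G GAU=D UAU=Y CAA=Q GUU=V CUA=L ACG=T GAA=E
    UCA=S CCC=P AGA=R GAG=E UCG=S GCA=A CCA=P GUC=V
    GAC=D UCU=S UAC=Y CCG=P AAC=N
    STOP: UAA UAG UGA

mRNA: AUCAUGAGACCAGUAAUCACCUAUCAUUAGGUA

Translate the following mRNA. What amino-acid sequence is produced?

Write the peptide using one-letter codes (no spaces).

start AUG at pos 3
pos 3: AUG -> M; peptide=M
pos 6: AGA -> R; peptide=MR
pos 9: CCA -> P; peptide=MRP
pos 12: GUA -> V; peptide=MRPV
pos 15: AUC -> I; peptide=MRPVI
pos 18: ACC -> T; peptide=MRPVIT
pos 21: UAU -> Y; peptide=MRPVITY
pos 24: CAU -> H; peptide=MRPVITYH
pos 27: UAG -> STOP

Answer: MRPVITYH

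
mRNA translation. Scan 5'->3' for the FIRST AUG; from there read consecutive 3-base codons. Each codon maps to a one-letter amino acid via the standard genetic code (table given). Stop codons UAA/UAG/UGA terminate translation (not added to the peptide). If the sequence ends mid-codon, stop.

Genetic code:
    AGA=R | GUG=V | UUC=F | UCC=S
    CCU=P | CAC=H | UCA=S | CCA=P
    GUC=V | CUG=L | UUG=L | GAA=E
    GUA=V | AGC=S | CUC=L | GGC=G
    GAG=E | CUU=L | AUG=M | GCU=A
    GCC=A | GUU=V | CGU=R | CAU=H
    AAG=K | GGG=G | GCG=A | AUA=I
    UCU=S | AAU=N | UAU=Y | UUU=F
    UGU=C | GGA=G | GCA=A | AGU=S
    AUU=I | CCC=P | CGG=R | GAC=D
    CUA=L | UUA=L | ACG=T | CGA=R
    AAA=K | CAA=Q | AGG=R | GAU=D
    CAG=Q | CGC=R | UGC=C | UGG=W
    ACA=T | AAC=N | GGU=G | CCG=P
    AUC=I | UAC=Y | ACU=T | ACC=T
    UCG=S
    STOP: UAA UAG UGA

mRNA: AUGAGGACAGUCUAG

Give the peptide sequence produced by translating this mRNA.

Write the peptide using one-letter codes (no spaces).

Answer: MRTV

Derivation:
start AUG at pos 0
pos 0: AUG -> M; peptide=M
pos 3: AGG -> R; peptide=MR
pos 6: ACA -> T; peptide=MRT
pos 9: GUC -> V; peptide=MRTV
pos 12: UAG -> STOP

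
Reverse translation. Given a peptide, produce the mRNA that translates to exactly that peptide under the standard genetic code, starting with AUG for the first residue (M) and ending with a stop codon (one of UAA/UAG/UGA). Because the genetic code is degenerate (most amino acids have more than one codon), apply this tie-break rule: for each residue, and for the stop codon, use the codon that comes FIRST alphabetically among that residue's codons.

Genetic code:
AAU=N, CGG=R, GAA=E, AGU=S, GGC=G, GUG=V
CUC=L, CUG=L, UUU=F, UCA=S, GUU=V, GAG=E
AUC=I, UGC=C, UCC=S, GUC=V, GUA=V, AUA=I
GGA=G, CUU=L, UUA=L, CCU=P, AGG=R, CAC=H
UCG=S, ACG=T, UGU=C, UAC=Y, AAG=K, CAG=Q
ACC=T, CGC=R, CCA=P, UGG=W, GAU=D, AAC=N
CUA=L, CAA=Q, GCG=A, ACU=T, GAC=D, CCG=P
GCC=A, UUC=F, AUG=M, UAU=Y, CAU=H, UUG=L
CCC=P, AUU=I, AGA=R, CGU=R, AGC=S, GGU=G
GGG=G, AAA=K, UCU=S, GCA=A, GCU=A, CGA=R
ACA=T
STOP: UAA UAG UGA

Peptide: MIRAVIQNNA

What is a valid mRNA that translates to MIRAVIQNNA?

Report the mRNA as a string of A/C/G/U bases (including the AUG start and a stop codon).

residue 1: M -> AUG (start codon)
residue 2: I codons sorted = AUA,AUC,AUU -> pick first = AUA
residue 3: R codons sorted = AGA,AGG,CGA,CGC,CGG,CGU -> pick first = AGA
residue 4: A codons sorted = GCA,GCC,GCG,GCU -> pick first = GCA
residue 5: V codons sorted = GUA,GUC,GUG,GUU -> pick first = GUA
residue 6: I codons sorted = AUA,AUC,AUU -> pick first = AUA
residue 7: Q codons sorted = CAA,CAG -> pick first = CAA
residue 8: N codons sorted = AAC,AAU -> pick first = AAC
residue 9: N codons sorted = AAC,AAU -> pick first = AAC
residue 10: A codons sorted = GCA,GCC,GCG,GCU -> pick first = GCA
terminator: stop codons sorted = UAA,UAG,UGA -> pick first = UAA

Answer: mRNA: AUGAUAAGAGCAGUAAUACAAAACAACGCAUAA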